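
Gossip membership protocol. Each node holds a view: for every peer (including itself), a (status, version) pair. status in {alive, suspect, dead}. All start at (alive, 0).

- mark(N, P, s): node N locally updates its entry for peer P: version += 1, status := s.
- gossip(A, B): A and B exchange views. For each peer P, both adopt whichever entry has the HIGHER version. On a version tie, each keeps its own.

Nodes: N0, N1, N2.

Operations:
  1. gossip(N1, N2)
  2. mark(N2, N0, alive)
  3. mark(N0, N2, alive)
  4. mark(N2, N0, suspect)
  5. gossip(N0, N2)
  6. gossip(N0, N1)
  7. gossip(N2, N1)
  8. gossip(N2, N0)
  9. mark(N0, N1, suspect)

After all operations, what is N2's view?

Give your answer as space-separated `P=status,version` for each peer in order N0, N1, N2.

Answer: N0=suspect,2 N1=alive,0 N2=alive,1

Derivation:
Op 1: gossip N1<->N2 -> N1.N0=(alive,v0) N1.N1=(alive,v0) N1.N2=(alive,v0) | N2.N0=(alive,v0) N2.N1=(alive,v0) N2.N2=(alive,v0)
Op 2: N2 marks N0=alive -> (alive,v1)
Op 3: N0 marks N2=alive -> (alive,v1)
Op 4: N2 marks N0=suspect -> (suspect,v2)
Op 5: gossip N0<->N2 -> N0.N0=(suspect,v2) N0.N1=(alive,v0) N0.N2=(alive,v1) | N2.N0=(suspect,v2) N2.N1=(alive,v0) N2.N2=(alive,v1)
Op 6: gossip N0<->N1 -> N0.N0=(suspect,v2) N0.N1=(alive,v0) N0.N2=(alive,v1) | N1.N0=(suspect,v2) N1.N1=(alive,v0) N1.N2=(alive,v1)
Op 7: gossip N2<->N1 -> N2.N0=(suspect,v2) N2.N1=(alive,v0) N2.N2=(alive,v1) | N1.N0=(suspect,v2) N1.N1=(alive,v0) N1.N2=(alive,v1)
Op 8: gossip N2<->N0 -> N2.N0=(suspect,v2) N2.N1=(alive,v0) N2.N2=(alive,v1) | N0.N0=(suspect,v2) N0.N1=(alive,v0) N0.N2=(alive,v1)
Op 9: N0 marks N1=suspect -> (suspect,v1)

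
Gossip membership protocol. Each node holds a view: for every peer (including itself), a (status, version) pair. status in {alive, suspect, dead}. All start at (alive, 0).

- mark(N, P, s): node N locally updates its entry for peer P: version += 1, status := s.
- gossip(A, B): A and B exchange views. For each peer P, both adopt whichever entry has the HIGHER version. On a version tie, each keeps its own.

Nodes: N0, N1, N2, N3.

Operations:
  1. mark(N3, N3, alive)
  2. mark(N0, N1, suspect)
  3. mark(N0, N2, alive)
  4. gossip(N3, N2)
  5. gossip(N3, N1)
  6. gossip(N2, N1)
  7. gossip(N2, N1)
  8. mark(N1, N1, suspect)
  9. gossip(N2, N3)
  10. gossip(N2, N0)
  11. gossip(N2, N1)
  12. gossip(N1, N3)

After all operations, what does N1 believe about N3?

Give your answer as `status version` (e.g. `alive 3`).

Op 1: N3 marks N3=alive -> (alive,v1)
Op 2: N0 marks N1=suspect -> (suspect,v1)
Op 3: N0 marks N2=alive -> (alive,v1)
Op 4: gossip N3<->N2 -> N3.N0=(alive,v0) N3.N1=(alive,v0) N3.N2=(alive,v0) N3.N3=(alive,v1) | N2.N0=(alive,v0) N2.N1=(alive,v0) N2.N2=(alive,v0) N2.N3=(alive,v1)
Op 5: gossip N3<->N1 -> N3.N0=(alive,v0) N3.N1=(alive,v0) N3.N2=(alive,v0) N3.N3=(alive,v1) | N1.N0=(alive,v0) N1.N1=(alive,v0) N1.N2=(alive,v0) N1.N3=(alive,v1)
Op 6: gossip N2<->N1 -> N2.N0=(alive,v0) N2.N1=(alive,v0) N2.N2=(alive,v0) N2.N3=(alive,v1) | N1.N0=(alive,v0) N1.N1=(alive,v0) N1.N2=(alive,v0) N1.N3=(alive,v1)
Op 7: gossip N2<->N1 -> N2.N0=(alive,v0) N2.N1=(alive,v0) N2.N2=(alive,v0) N2.N3=(alive,v1) | N1.N0=(alive,v0) N1.N1=(alive,v0) N1.N2=(alive,v0) N1.N3=(alive,v1)
Op 8: N1 marks N1=suspect -> (suspect,v1)
Op 9: gossip N2<->N3 -> N2.N0=(alive,v0) N2.N1=(alive,v0) N2.N2=(alive,v0) N2.N3=(alive,v1) | N3.N0=(alive,v0) N3.N1=(alive,v0) N3.N2=(alive,v0) N3.N3=(alive,v1)
Op 10: gossip N2<->N0 -> N2.N0=(alive,v0) N2.N1=(suspect,v1) N2.N2=(alive,v1) N2.N3=(alive,v1) | N0.N0=(alive,v0) N0.N1=(suspect,v1) N0.N2=(alive,v1) N0.N3=(alive,v1)
Op 11: gossip N2<->N1 -> N2.N0=(alive,v0) N2.N1=(suspect,v1) N2.N2=(alive,v1) N2.N3=(alive,v1) | N1.N0=(alive,v0) N1.N1=(suspect,v1) N1.N2=(alive,v1) N1.N3=(alive,v1)
Op 12: gossip N1<->N3 -> N1.N0=(alive,v0) N1.N1=(suspect,v1) N1.N2=(alive,v1) N1.N3=(alive,v1) | N3.N0=(alive,v0) N3.N1=(suspect,v1) N3.N2=(alive,v1) N3.N3=(alive,v1)

Answer: alive 1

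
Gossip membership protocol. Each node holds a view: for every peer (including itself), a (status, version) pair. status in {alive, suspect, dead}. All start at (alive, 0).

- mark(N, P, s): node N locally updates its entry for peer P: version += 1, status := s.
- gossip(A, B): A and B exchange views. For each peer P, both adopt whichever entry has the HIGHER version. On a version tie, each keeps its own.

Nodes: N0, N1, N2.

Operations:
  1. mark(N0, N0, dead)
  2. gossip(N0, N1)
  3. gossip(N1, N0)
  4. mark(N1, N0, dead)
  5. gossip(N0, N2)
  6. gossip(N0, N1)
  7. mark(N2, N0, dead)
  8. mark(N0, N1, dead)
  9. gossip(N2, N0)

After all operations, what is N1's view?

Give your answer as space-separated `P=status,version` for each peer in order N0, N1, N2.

Answer: N0=dead,2 N1=alive,0 N2=alive,0

Derivation:
Op 1: N0 marks N0=dead -> (dead,v1)
Op 2: gossip N0<->N1 -> N0.N0=(dead,v1) N0.N1=(alive,v0) N0.N2=(alive,v0) | N1.N0=(dead,v1) N1.N1=(alive,v0) N1.N2=(alive,v0)
Op 3: gossip N1<->N0 -> N1.N0=(dead,v1) N1.N1=(alive,v0) N1.N2=(alive,v0) | N0.N0=(dead,v1) N0.N1=(alive,v0) N0.N2=(alive,v0)
Op 4: N1 marks N0=dead -> (dead,v2)
Op 5: gossip N0<->N2 -> N0.N0=(dead,v1) N0.N1=(alive,v0) N0.N2=(alive,v0) | N2.N0=(dead,v1) N2.N1=(alive,v0) N2.N2=(alive,v0)
Op 6: gossip N0<->N1 -> N0.N0=(dead,v2) N0.N1=(alive,v0) N0.N2=(alive,v0) | N1.N0=(dead,v2) N1.N1=(alive,v0) N1.N2=(alive,v0)
Op 7: N2 marks N0=dead -> (dead,v2)
Op 8: N0 marks N1=dead -> (dead,v1)
Op 9: gossip N2<->N0 -> N2.N0=(dead,v2) N2.N1=(dead,v1) N2.N2=(alive,v0) | N0.N0=(dead,v2) N0.N1=(dead,v1) N0.N2=(alive,v0)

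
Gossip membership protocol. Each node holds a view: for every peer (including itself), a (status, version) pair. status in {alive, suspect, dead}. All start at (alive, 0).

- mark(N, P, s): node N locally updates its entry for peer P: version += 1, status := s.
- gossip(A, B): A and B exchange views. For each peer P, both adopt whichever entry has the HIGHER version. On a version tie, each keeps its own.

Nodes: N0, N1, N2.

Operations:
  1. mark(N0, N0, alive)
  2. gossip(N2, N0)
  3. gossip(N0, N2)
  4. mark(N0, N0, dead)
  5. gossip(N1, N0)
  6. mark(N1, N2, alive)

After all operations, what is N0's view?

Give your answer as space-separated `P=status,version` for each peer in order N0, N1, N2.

Op 1: N0 marks N0=alive -> (alive,v1)
Op 2: gossip N2<->N0 -> N2.N0=(alive,v1) N2.N1=(alive,v0) N2.N2=(alive,v0) | N0.N0=(alive,v1) N0.N1=(alive,v0) N0.N2=(alive,v0)
Op 3: gossip N0<->N2 -> N0.N0=(alive,v1) N0.N1=(alive,v0) N0.N2=(alive,v0) | N2.N0=(alive,v1) N2.N1=(alive,v0) N2.N2=(alive,v0)
Op 4: N0 marks N0=dead -> (dead,v2)
Op 5: gossip N1<->N0 -> N1.N0=(dead,v2) N1.N1=(alive,v0) N1.N2=(alive,v0) | N0.N0=(dead,v2) N0.N1=(alive,v0) N0.N2=(alive,v0)
Op 6: N1 marks N2=alive -> (alive,v1)

Answer: N0=dead,2 N1=alive,0 N2=alive,0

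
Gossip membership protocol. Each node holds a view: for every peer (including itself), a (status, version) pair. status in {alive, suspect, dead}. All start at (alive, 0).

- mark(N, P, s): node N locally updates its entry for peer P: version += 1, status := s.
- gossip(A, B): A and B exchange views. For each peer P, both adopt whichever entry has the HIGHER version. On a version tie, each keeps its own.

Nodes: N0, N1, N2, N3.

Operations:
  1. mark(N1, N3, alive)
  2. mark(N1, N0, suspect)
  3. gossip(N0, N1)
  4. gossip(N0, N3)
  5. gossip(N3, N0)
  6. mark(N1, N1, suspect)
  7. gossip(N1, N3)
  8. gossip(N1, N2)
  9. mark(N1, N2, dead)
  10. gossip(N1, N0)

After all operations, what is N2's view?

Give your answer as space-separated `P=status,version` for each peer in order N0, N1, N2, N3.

Op 1: N1 marks N3=alive -> (alive,v1)
Op 2: N1 marks N0=suspect -> (suspect,v1)
Op 3: gossip N0<->N1 -> N0.N0=(suspect,v1) N0.N1=(alive,v0) N0.N2=(alive,v0) N0.N3=(alive,v1) | N1.N0=(suspect,v1) N1.N1=(alive,v0) N1.N2=(alive,v0) N1.N3=(alive,v1)
Op 4: gossip N0<->N3 -> N0.N0=(suspect,v1) N0.N1=(alive,v0) N0.N2=(alive,v0) N0.N3=(alive,v1) | N3.N0=(suspect,v1) N3.N1=(alive,v0) N3.N2=(alive,v0) N3.N3=(alive,v1)
Op 5: gossip N3<->N0 -> N3.N0=(suspect,v1) N3.N1=(alive,v0) N3.N2=(alive,v0) N3.N3=(alive,v1) | N0.N0=(suspect,v1) N0.N1=(alive,v0) N0.N2=(alive,v0) N0.N3=(alive,v1)
Op 6: N1 marks N1=suspect -> (suspect,v1)
Op 7: gossip N1<->N3 -> N1.N0=(suspect,v1) N1.N1=(suspect,v1) N1.N2=(alive,v0) N1.N3=(alive,v1) | N3.N0=(suspect,v1) N3.N1=(suspect,v1) N3.N2=(alive,v0) N3.N3=(alive,v1)
Op 8: gossip N1<->N2 -> N1.N0=(suspect,v1) N1.N1=(suspect,v1) N1.N2=(alive,v0) N1.N3=(alive,v1) | N2.N0=(suspect,v1) N2.N1=(suspect,v1) N2.N2=(alive,v0) N2.N3=(alive,v1)
Op 9: N1 marks N2=dead -> (dead,v1)
Op 10: gossip N1<->N0 -> N1.N0=(suspect,v1) N1.N1=(suspect,v1) N1.N2=(dead,v1) N1.N3=(alive,v1) | N0.N0=(suspect,v1) N0.N1=(suspect,v1) N0.N2=(dead,v1) N0.N3=(alive,v1)

Answer: N0=suspect,1 N1=suspect,1 N2=alive,0 N3=alive,1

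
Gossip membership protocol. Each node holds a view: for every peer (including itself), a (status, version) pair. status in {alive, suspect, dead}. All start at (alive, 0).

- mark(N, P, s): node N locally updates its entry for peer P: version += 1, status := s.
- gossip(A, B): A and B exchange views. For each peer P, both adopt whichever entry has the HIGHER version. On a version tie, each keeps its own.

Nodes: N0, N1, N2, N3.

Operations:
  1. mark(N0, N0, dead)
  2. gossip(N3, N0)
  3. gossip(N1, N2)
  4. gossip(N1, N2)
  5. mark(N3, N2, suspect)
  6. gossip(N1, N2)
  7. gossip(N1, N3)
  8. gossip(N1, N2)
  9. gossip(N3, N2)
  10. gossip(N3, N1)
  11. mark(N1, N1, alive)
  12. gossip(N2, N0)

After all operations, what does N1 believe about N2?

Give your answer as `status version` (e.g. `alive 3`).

Answer: suspect 1

Derivation:
Op 1: N0 marks N0=dead -> (dead,v1)
Op 2: gossip N3<->N0 -> N3.N0=(dead,v1) N3.N1=(alive,v0) N3.N2=(alive,v0) N3.N3=(alive,v0) | N0.N0=(dead,v1) N0.N1=(alive,v0) N0.N2=(alive,v0) N0.N3=(alive,v0)
Op 3: gossip N1<->N2 -> N1.N0=(alive,v0) N1.N1=(alive,v0) N1.N2=(alive,v0) N1.N3=(alive,v0) | N2.N0=(alive,v0) N2.N1=(alive,v0) N2.N2=(alive,v0) N2.N3=(alive,v0)
Op 4: gossip N1<->N2 -> N1.N0=(alive,v0) N1.N1=(alive,v0) N1.N2=(alive,v0) N1.N3=(alive,v0) | N2.N0=(alive,v0) N2.N1=(alive,v0) N2.N2=(alive,v0) N2.N3=(alive,v0)
Op 5: N3 marks N2=suspect -> (suspect,v1)
Op 6: gossip N1<->N2 -> N1.N0=(alive,v0) N1.N1=(alive,v0) N1.N2=(alive,v0) N1.N3=(alive,v0) | N2.N0=(alive,v0) N2.N1=(alive,v0) N2.N2=(alive,v0) N2.N3=(alive,v0)
Op 7: gossip N1<->N3 -> N1.N0=(dead,v1) N1.N1=(alive,v0) N1.N2=(suspect,v1) N1.N3=(alive,v0) | N3.N0=(dead,v1) N3.N1=(alive,v0) N3.N2=(suspect,v1) N3.N3=(alive,v0)
Op 8: gossip N1<->N2 -> N1.N0=(dead,v1) N1.N1=(alive,v0) N1.N2=(suspect,v1) N1.N3=(alive,v0) | N2.N0=(dead,v1) N2.N1=(alive,v0) N2.N2=(suspect,v1) N2.N3=(alive,v0)
Op 9: gossip N3<->N2 -> N3.N0=(dead,v1) N3.N1=(alive,v0) N3.N2=(suspect,v1) N3.N3=(alive,v0) | N2.N0=(dead,v1) N2.N1=(alive,v0) N2.N2=(suspect,v1) N2.N3=(alive,v0)
Op 10: gossip N3<->N1 -> N3.N0=(dead,v1) N3.N1=(alive,v0) N3.N2=(suspect,v1) N3.N3=(alive,v0) | N1.N0=(dead,v1) N1.N1=(alive,v0) N1.N2=(suspect,v1) N1.N3=(alive,v0)
Op 11: N1 marks N1=alive -> (alive,v1)
Op 12: gossip N2<->N0 -> N2.N0=(dead,v1) N2.N1=(alive,v0) N2.N2=(suspect,v1) N2.N3=(alive,v0) | N0.N0=(dead,v1) N0.N1=(alive,v0) N0.N2=(suspect,v1) N0.N3=(alive,v0)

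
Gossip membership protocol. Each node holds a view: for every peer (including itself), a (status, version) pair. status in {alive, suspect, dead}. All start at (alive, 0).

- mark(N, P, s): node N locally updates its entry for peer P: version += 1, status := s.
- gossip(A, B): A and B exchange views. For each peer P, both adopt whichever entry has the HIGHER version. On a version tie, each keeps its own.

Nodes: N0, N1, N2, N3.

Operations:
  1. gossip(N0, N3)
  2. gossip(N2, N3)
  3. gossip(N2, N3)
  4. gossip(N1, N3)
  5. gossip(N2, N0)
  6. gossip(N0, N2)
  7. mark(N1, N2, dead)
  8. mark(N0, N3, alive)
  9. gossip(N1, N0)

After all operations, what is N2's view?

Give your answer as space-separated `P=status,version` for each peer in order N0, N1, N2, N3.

Op 1: gossip N0<->N3 -> N0.N0=(alive,v0) N0.N1=(alive,v0) N0.N2=(alive,v0) N0.N3=(alive,v0) | N3.N0=(alive,v0) N3.N1=(alive,v0) N3.N2=(alive,v0) N3.N3=(alive,v0)
Op 2: gossip N2<->N3 -> N2.N0=(alive,v0) N2.N1=(alive,v0) N2.N2=(alive,v0) N2.N3=(alive,v0) | N3.N0=(alive,v0) N3.N1=(alive,v0) N3.N2=(alive,v0) N3.N3=(alive,v0)
Op 3: gossip N2<->N3 -> N2.N0=(alive,v0) N2.N1=(alive,v0) N2.N2=(alive,v0) N2.N3=(alive,v0) | N3.N0=(alive,v0) N3.N1=(alive,v0) N3.N2=(alive,v0) N3.N3=(alive,v0)
Op 4: gossip N1<->N3 -> N1.N0=(alive,v0) N1.N1=(alive,v0) N1.N2=(alive,v0) N1.N3=(alive,v0) | N3.N0=(alive,v0) N3.N1=(alive,v0) N3.N2=(alive,v0) N3.N3=(alive,v0)
Op 5: gossip N2<->N0 -> N2.N0=(alive,v0) N2.N1=(alive,v0) N2.N2=(alive,v0) N2.N3=(alive,v0) | N0.N0=(alive,v0) N0.N1=(alive,v0) N0.N2=(alive,v0) N0.N3=(alive,v0)
Op 6: gossip N0<->N2 -> N0.N0=(alive,v0) N0.N1=(alive,v0) N0.N2=(alive,v0) N0.N3=(alive,v0) | N2.N0=(alive,v0) N2.N1=(alive,v0) N2.N2=(alive,v0) N2.N3=(alive,v0)
Op 7: N1 marks N2=dead -> (dead,v1)
Op 8: N0 marks N3=alive -> (alive,v1)
Op 9: gossip N1<->N0 -> N1.N0=(alive,v0) N1.N1=(alive,v0) N1.N2=(dead,v1) N1.N3=(alive,v1) | N0.N0=(alive,v0) N0.N1=(alive,v0) N0.N2=(dead,v1) N0.N3=(alive,v1)

Answer: N0=alive,0 N1=alive,0 N2=alive,0 N3=alive,0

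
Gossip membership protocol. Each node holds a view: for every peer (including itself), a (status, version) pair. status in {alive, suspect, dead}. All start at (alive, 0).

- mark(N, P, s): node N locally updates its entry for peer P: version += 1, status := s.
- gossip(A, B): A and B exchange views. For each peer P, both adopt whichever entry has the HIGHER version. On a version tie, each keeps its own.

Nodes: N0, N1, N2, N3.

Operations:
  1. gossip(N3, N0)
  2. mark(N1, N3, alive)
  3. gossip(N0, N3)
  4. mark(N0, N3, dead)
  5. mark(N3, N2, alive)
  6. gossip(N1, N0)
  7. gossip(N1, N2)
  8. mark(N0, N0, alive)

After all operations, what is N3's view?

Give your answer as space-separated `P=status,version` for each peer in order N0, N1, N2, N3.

Op 1: gossip N3<->N0 -> N3.N0=(alive,v0) N3.N1=(alive,v0) N3.N2=(alive,v0) N3.N3=(alive,v0) | N0.N0=(alive,v0) N0.N1=(alive,v0) N0.N2=(alive,v0) N0.N3=(alive,v0)
Op 2: N1 marks N3=alive -> (alive,v1)
Op 3: gossip N0<->N3 -> N0.N0=(alive,v0) N0.N1=(alive,v0) N0.N2=(alive,v0) N0.N3=(alive,v0) | N3.N0=(alive,v0) N3.N1=(alive,v0) N3.N2=(alive,v0) N3.N3=(alive,v0)
Op 4: N0 marks N3=dead -> (dead,v1)
Op 5: N3 marks N2=alive -> (alive,v1)
Op 6: gossip N1<->N0 -> N1.N0=(alive,v0) N1.N1=(alive,v0) N1.N2=(alive,v0) N1.N3=(alive,v1) | N0.N0=(alive,v0) N0.N1=(alive,v0) N0.N2=(alive,v0) N0.N3=(dead,v1)
Op 7: gossip N1<->N2 -> N1.N0=(alive,v0) N1.N1=(alive,v0) N1.N2=(alive,v0) N1.N3=(alive,v1) | N2.N0=(alive,v0) N2.N1=(alive,v0) N2.N2=(alive,v0) N2.N3=(alive,v1)
Op 8: N0 marks N0=alive -> (alive,v1)

Answer: N0=alive,0 N1=alive,0 N2=alive,1 N3=alive,0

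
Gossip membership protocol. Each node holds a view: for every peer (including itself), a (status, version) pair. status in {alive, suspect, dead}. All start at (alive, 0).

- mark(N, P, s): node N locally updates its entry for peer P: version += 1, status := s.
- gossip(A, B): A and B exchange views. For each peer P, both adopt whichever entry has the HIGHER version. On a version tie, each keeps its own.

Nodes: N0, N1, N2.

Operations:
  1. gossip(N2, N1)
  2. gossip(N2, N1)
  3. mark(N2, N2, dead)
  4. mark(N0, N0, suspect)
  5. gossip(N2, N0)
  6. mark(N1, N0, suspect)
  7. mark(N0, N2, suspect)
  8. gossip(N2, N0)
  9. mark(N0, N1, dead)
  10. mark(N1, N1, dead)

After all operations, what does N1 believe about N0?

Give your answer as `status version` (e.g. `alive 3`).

Op 1: gossip N2<->N1 -> N2.N0=(alive,v0) N2.N1=(alive,v0) N2.N2=(alive,v0) | N1.N0=(alive,v0) N1.N1=(alive,v0) N1.N2=(alive,v0)
Op 2: gossip N2<->N1 -> N2.N0=(alive,v0) N2.N1=(alive,v0) N2.N2=(alive,v0) | N1.N0=(alive,v0) N1.N1=(alive,v0) N1.N2=(alive,v0)
Op 3: N2 marks N2=dead -> (dead,v1)
Op 4: N0 marks N0=suspect -> (suspect,v1)
Op 5: gossip N2<->N0 -> N2.N0=(suspect,v1) N2.N1=(alive,v0) N2.N2=(dead,v1) | N0.N0=(suspect,v1) N0.N1=(alive,v0) N0.N2=(dead,v1)
Op 6: N1 marks N0=suspect -> (suspect,v1)
Op 7: N0 marks N2=suspect -> (suspect,v2)
Op 8: gossip N2<->N0 -> N2.N0=(suspect,v1) N2.N1=(alive,v0) N2.N2=(suspect,v2) | N0.N0=(suspect,v1) N0.N1=(alive,v0) N0.N2=(suspect,v2)
Op 9: N0 marks N1=dead -> (dead,v1)
Op 10: N1 marks N1=dead -> (dead,v1)

Answer: suspect 1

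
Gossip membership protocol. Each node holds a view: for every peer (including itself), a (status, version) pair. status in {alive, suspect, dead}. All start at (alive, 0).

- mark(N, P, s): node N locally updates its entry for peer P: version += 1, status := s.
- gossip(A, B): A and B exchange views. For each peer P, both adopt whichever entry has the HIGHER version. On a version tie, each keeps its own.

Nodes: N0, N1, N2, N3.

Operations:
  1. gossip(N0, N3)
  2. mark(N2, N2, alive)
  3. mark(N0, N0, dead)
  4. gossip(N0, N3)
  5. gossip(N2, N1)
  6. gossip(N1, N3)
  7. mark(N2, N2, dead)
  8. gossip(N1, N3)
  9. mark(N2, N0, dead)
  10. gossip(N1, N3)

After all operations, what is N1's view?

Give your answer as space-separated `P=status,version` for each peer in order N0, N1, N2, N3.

Answer: N0=dead,1 N1=alive,0 N2=alive,1 N3=alive,0

Derivation:
Op 1: gossip N0<->N3 -> N0.N0=(alive,v0) N0.N1=(alive,v0) N0.N2=(alive,v0) N0.N3=(alive,v0) | N3.N0=(alive,v0) N3.N1=(alive,v0) N3.N2=(alive,v0) N3.N3=(alive,v0)
Op 2: N2 marks N2=alive -> (alive,v1)
Op 3: N0 marks N0=dead -> (dead,v1)
Op 4: gossip N0<->N3 -> N0.N0=(dead,v1) N0.N1=(alive,v0) N0.N2=(alive,v0) N0.N3=(alive,v0) | N3.N0=(dead,v1) N3.N1=(alive,v0) N3.N2=(alive,v0) N3.N3=(alive,v0)
Op 5: gossip N2<->N1 -> N2.N0=(alive,v0) N2.N1=(alive,v0) N2.N2=(alive,v1) N2.N3=(alive,v0) | N1.N0=(alive,v0) N1.N1=(alive,v0) N1.N2=(alive,v1) N1.N3=(alive,v0)
Op 6: gossip N1<->N3 -> N1.N0=(dead,v1) N1.N1=(alive,v0) N1.N2=(alive,v1) N1.N3=(alive,v0) | N3.N0=(dead,v1) N3.N1=(alive,v0) N3.N2=(alive,v1) N3.N3=(alive,v0)
Op 7: N2 marks N2=dead -> (dead,v2)
Op 8: gossip N1<->N3 -> N1.N0=(dead,v1) N1.N1=(alive,v0) N1.N2=(alive,v1) N1.N3=(alive,v0) | N3.N0=(dead,v1) N3.N1=(alive,v0) N3.N2=(alive,v1) N3.N3=(alive,v0)
Op 9: N2 marks N0=dead -> (dead,v1)
Op 10: gossip N1<->N3 -> N1.N0=(dead,v1) N1.N1=(alive,v0) N1.N2=(alive,v1) N1.N3=(alive,v0) | N3.N0=(dead,v1) N3.N1=(alive,v0) N3.N2=(alive,v1) N3.N3=(alive,v0)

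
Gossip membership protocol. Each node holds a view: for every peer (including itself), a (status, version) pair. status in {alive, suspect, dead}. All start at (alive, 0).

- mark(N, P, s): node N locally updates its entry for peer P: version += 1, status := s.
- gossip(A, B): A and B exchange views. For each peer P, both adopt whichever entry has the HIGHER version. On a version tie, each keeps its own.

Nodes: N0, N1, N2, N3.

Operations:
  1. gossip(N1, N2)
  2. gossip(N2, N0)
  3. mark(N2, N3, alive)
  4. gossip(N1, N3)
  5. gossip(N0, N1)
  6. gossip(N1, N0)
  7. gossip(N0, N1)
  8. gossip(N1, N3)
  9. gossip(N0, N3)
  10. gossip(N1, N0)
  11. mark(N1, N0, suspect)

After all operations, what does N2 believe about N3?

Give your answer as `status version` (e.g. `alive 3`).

Op 1: gossip N1<->N2 -> N1.N0=(alive,v0) N1.N1=(alive,v0) N1.N2=(alive,v0) N1.N3=(alive,v0) | N2.N0=(alive,v0) N2.N1=(alive,v0) N2.N2=(alive,v0) N2.N3=(alive,v0)
Op 2: gossip N2<->N0 -> N2.N0=(alive,v0) N2.N1=(alive,v0) N2.N2=(alive,v0) N2.N3=(alive,v0) | N0.N0=(alive,v0) N0.N1=(alive,v0) N0.N2=(alive,v0) N0.N3=(alive,v0)
Op 3: N2 marks N3=alive -> (alive,v1)
Op 4: gossip N1<->N3 -> N1.N0=(alive,v0) N1.N1=(alive,v0) N1.N2=(alive,v0) N1.N3=(alive,v0) | N3.N0=(alive,v0) N3.N1=(alive,v0) N3.N2=(alive,v0) N3.N3=(alive,v0)
Op 5: gossip N0<->N1 -> N0.N0=(alive,v0) N0.N1=(alive,v0) N0.N2=(alive,v0) N0.N3=(alive,v0) | N1.N0=(alive,v0) N1.N1=(alive,v0) N1.N2=(alive,v0) N1.N3=(alive,v0)
Op 6: gossip N1<->N0 -> N1.N0=(alive,v0) N1.N1=(alive,v0) N1.N2=(alive,v0) N1.N3=(alive,v0) | N0.N0=(alive,v0) N0.N1=(alive,v0) N0.N2=(alive,v0) N0.N3=(alive,v0)
Op 7: gossip N0<->N1 -> N0.N0=(alive,v0) N0.N1=(alive,v0) N0.N2=(alive,v0) N0.N3=(alive,v0) | N1.N0=(alive,v0) N1.N1=(alive,v0) N1.N2=(alive,v0) N1.N3=(alive,v0)
Op 8: gossip N1<->N3 -> N1.N0=(alive,v0) N1.N1=(alive,v0) N1.N2=(alive,v0) N1.N3=(alive,v0) | N3.N0=(alive,v0) N3.N1=(alive,v0) N3.N2=(alive,v0) N3.N3=(alive,v0)
Op 9: gossip N0<->N3 -> N0.N0=(alive,v0) N0.N1=(alive,v0) N0.N2=(alive,v0) N0.N3=(alive,v0) | N3.N0=(alive,v0) N3.N1=(alive,v0) N3.N2=(alive,v0) N3.N3=(alive,v0)
Op 10: gossip N1<->N0 -> N1.N0=(alive,v0) N1.N1=(alive,v0) N1.N2=(alive,v0) N1.N3=(alive,v0) | N0.N0=(alive,v0) N0.N1=(alive,v0) N0.N2=(alive,v0) N0.N3=(alive,v0)
Op 11: N1 marks N0=suspect -> (suspect,v1)

Answer: alive 1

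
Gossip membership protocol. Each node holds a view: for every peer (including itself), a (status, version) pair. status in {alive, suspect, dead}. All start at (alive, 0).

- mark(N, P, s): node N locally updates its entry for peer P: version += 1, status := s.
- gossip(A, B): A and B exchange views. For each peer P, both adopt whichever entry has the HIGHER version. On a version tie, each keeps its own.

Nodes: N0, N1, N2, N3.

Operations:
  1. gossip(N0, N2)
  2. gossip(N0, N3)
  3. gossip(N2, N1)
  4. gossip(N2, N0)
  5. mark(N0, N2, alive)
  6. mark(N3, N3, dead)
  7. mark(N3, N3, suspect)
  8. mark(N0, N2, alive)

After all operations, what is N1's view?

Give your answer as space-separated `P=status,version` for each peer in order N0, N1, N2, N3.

Answer: N0=alive,0 N1=alive,0 N2=alive,0 N3=alive,0

Derivation:
Op 1: gossip N0<->N2 -> N0.N0=(alive,v0) N0.N1=(alive,v0) N0.N2=(alive,v0) N0.N3=(alive,v0) | N2.N0=(alive,v0) N2.N1=(alive,v0) N2.N2=(alive,v0) N2.N3=(alive,v0)
Op 2: gossip N0<->N3 -> N0.N0=(alive,v0) N0.N1=(alive,v0) N0.N2=(alive,v0) N0.N3=(alive,v0) | N3.N0=(alive,v0) N3.N1=(alive,v0) N3.N2=(alive,v0) N3.N3=(alive,v0)
Op 3: gossip N2<->N1 -> N2.N0=(alive,v0) N2.N1=(alive,v0) N2.N2=(alive,v0) N2.N3=(alive,v0) | N1.N0=(alive,v0) N1.N1=(alive,v0) N1.N2=(alive,v0) N1.N3=(alive,v0)
Op 4: gossip N2<->N0 -> N2.N0=(alive,v0) N2.N1=(alive,v0) N2.N2=(alive,v0) N2.N3=(alive,v0) | N0.N0=(alive,v0) N0.N1=(alive,v0) N0.N2=(alive,v0) N0.N3=(alive,v0)
Op 5: N0 marks N2=alive -> (alive,v1)
Op 6: N3 marks N3=dead -> (dead,v1)
Op 7: N3 marks N3=suspect -> (suspect,v2)
Op 8: N0 marks N2=alive -> (alive,v2)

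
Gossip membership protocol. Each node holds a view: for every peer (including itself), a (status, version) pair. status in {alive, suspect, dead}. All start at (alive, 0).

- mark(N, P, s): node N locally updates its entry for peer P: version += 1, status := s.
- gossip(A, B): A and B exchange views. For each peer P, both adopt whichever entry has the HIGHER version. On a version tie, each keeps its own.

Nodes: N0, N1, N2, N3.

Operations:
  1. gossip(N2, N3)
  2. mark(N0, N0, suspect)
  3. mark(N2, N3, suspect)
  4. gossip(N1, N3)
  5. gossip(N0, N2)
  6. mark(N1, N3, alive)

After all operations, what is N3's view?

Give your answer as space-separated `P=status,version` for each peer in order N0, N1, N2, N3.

Op 1: gossip N2<->N3 -> N2.N0=(alive,v0) N2.N1=(alive,v0) N2.N2=(alive,v0) N2.N3=(alive,v0) | N3.N0=(alive,v0) N3.N1=(alive,v0) N3.N2=(alive,v0) N3.N3=(alive,v0)
Op 2: N0 marks N0=suspect -> (suspect,v1)
Op 3: N2 marks N3=suspect -> (suspect,v1)
Op 4: gossip N1<->N3 -> N1.N0=(alive,v0) N1.N1=(alive,v0) N1.N2=(alive,v0) N1.N3=(alive,v0) | N3.N0=(alive,v0) N3.N1=(alive,v0) N3.N2=(alive,v0) N3.N3=(alive,v0)
Op 5: gossip N0<->N2 -> N0.N0=(suspect,v1) N0.N1=(alive,v0) N0.N2=(alive,v0) N0.N3=(suspect,v1) | N2.N0=(suspect,v1) N2.N1=(alive,v0) N2.N2=(alive,v0) N2.N3=(suspect,v1)
Op 6: N1 marks N3=alive -> (alive,v1)

Answer: N0=alive,0 N1=alive,0 N2=alive,0 N3=alive,0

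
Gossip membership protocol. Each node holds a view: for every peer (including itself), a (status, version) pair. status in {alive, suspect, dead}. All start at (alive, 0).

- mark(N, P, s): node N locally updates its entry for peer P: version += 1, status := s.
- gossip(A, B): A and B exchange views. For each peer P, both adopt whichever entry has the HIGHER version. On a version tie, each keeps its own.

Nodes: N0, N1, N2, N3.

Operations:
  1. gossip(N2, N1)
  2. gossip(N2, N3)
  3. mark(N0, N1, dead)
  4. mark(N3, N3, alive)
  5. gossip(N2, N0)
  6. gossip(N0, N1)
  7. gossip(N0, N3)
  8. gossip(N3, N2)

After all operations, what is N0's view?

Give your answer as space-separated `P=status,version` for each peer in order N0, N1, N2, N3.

Answer: N0=alive,0 N1=dead,1 N2=alive,0 N3=alive,1

Derivation:
Op 1: gossip N2<->N1 -> N2.N0=(alive,v0) N2.N1=(alive,v0) N2.N2=(alive,v0) N2.N3=(alive,v0) | N1.N0=(alive,v0) N1.N1=(alive,v0) N1.N2=(alive,v0) N1.N3=(alive,v0)
Op 2: gossip N2<->N3 -> N2.N0=(alive,v0) N2.N1=(alive,v0) N2.N2=(alive,v0) N2.N3=(alive,v0) | N3.N0=(alive,v0) N3.N1=(alive,v0) N3.N2=(alive,v0) N3.N3=(alive,v0)
Op 3: N0 marks N1=dead -> (dead,v1)
Op 4: N3 marks N3=alive -> (alive,v1)
Op 5: gossip N2<->N0 -> N2.N0=(alive,v0) N2.N1=(dead,v1) N2.N2=(alive,v0) N2.N3=(alive,v0) | N0.N0=(alive,v0) N0.N1=(dead,v1) N0.N2=(alive,v0) N0.N3=(alive,v0)
Op 6: gossip N0<->N1 -> N0.N0=(alive,v0) N0.N1=(dead,v1) N0.N2=(alive,v0) N0.N3=(alive,v0) | N1.N0=(alive,v0) N1.N1=(dead,v1) N1.N2=(alive,v0) N1.N3=(alive,v0)
Op 7: gossip N0<->N3 -> N0.N0=(alive,v0) N0.N1=(dead,v1) N0.N2=(alive,v0) N0.N3=(alive,v1) | N3.N0=(alive,v0) N3.N1=(dead,v1) N3.N2=(alive,v0) N3.N3=(alive,v1)
Op 8: gossip N3<->N2 -> N3.N0=(alive,v0) N3.N1=(dead,v1) N3.N2=(alive,v0) N3.N3=(alive,v1) | N2.N0=(alive,v0) N2.N1=(dead,v1) N2.N2=(alive,v0) N2.N3=(alive,v1)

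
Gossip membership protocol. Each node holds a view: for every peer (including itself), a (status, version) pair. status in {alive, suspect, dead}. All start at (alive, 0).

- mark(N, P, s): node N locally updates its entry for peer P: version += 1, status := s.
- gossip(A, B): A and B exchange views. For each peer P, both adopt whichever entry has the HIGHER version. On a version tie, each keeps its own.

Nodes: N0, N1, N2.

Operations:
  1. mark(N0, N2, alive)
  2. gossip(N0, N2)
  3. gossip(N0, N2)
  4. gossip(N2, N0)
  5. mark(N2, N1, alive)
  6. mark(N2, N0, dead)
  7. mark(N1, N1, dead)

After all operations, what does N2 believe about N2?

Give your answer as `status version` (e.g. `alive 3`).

Op 1: N0 marks N2=alive -> (alive,v1)
Op 2: gossip N0<->N2 -> N0.N0=(alive,v0) N0.N1=(alive,v0) N0.N2=(alive,v1) | N2.N0=(alive,v0) N2.N1=(alive,v0) N2.N2=(alive,v1)
Op 3: gossip N0<->N2 -> N0.N0=(alive,v0) N0.N1=(alive,v0) N0.N2=(alive,v1) | N2.N0=(alive,v0) N2.N1=(alive,v0) N2.N2=(alive,v1)
Op 4: gossip N2<->N0 -> N2.N0=(alive,v0) N2.N1=(alive,v0) N2.N2=(alive,v1) | N0.N0=(alive,v0) N0.N1=(alive,v0) N0.N2=(alive,v1)
Op 5: N2 marks N1=alive -> (alive,v1)
Op 6: N2 marks N0=dead -> (dead,v1)
Op 7: N1 marks N1=dead -> (dead,v1)

Answer: alive 1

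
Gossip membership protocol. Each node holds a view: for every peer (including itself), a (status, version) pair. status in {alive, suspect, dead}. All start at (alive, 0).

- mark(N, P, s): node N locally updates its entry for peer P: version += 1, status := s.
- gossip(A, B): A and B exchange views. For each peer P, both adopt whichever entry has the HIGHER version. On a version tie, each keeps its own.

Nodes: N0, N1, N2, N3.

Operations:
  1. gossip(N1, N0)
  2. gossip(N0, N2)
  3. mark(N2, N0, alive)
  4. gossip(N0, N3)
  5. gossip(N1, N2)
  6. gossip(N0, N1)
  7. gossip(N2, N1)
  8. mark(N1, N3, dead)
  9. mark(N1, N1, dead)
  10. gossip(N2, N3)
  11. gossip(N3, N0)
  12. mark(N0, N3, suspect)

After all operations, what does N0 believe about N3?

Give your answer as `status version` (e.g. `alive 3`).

Op 1: gossip N1<->N0 -> N1.N0=(alive,v0) N1.N1=(alive,v0) N1.N2=(alive,v0) N1.N3=(alive,v0) | N0.N0=(alive,v0) N0.N1=(alive,v0) N0.N2=(alive,v0) N0.N3=(alive,v0)
Op 2: gossip N0<->N2 -> N0.N0=(alive,v0) N0.N1=(alive,v0) N0.N2=(alive,v0) N0.N3=(alive,v0) | N2.N0=(alive,v0) N2.N1=(alive,v0) N2.N2=(alive,v0) N2.N3=(alive,v0)
Op 3: N2 marks N0=alive -> (alive,v1)
Op 4: gossip N0<->N3 -> N0.N0=(alive,v0) N0.N1=(alive,v0) N0.N2=(alive,v0) N0.N3=(alive,v0) | N3.N0=(alive,v0) N3.N1=(alive,v0) N3.N2=(alive,v0) N3.N3=(alive,v0)
Op 5: gossip N1<->N2 -> N1.N0=(alive,v1) N1.N1=(alive,v0) N1.N2=(alive,v0) N1.N3=(alive,v0) | N2.N0=(alive,v1) N2.N1=(alive,v0) N2.N2=(alive,v0) N2.N3=(alive,v0)
Op 6: gossip N0<->N1 -> N0.N0=(alive,v1) N0.N1=(alive,v0) N0.N2=(alive,v0) N0.N3=(alive,v0) | N1.N0=(alive,v1) N1.N1=(alive,v0) N1.N2=(alive,v0) N1.N3=(alive,v0)
Op 7: gossip N2<->N1 -> N2.N0=(alive,v1) N2.N1=(alive,v0) N2.N2=(alive,v0) N2.N3=(alive,v0) | N1.N0=(alive,v1) N1.N1=(alive,v0) N1.N2=(alive,v0) N1.N3=(alive,v0)
Op 8: N1 marks N3=dead -> (dead,v1)
Op 9: N1 marks N1=dead -> (dead,v1)
Op 10: gossip N2<->N3 -> N2.N0=(alive,v1) N2.N1=(alive,v0) N2.N2=(alive,v0) N2.N3=(alive,v0) | N3.N0=(alive,v1) N3.N1=(alive,v0) N3.N2=(alive,v0) N3.N3=(alive,v0)
Op 11: gossip N3<->N0 -> N3.N0=(alive,v1) N3.N1=(alive,v0) N3.N2=(alive,v0) N3.N3=(alive,v0) | N0.N0=(alive,v1) N0.N1=(alive,v0) N0.N2=(alive,v0) N0.N3=(alive,v0)
Op 12: N0 marks N3=suspect -> (suspect,v1)

Answer: suspect 1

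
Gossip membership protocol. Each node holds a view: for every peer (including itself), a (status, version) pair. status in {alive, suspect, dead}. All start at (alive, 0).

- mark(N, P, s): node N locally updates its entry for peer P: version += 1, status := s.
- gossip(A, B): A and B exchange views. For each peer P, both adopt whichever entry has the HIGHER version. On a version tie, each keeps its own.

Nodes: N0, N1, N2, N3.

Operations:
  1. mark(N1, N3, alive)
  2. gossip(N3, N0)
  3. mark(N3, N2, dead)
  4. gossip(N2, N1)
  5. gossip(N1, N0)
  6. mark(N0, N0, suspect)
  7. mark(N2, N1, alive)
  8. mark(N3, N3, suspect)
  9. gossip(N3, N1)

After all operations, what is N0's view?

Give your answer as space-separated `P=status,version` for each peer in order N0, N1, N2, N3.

Op 1: N1 marks N3=alive -> (alive,v1)
Op 2: gossip N3<->N0 -> N3.N0=(alive,v0) N3.N1=(alive,v0) N3.N2=(alive,v0) N3.N3=(alive,v0) | N0.N0=(alive,v0) N0.N1=(alive,v0) N0.N2=(alive,v0) N0.N3=(alive,v0)
Op 3: N3 marks N2=dead -> (dead,v1)
Op 4: gossip N2<->N1 -> N2.N0=(alive,v0) N2.N1=(alive,v0) N2.N2=(alive,v0) N2.N3=(alive,v1) | N1.N0=(alive,v0) N1.N1=(alive,v0) N1.N2=(alive,v0) N1.N3=(alive,v1)
Op 5: gossip N1<->N0 -> N1.N0=(alive,v0) N1.N1=(alive,v0) N1.N2=(alive,v0) N1.N3=(alive,v1) | N0.N0=(alive,v0) N0.N1=(alive,v0) N0.N2=(alive,v0) N0.N3=(alive,v1)
Op 6: N0 marks N0=suspect -> (suspect,v1)
Op 7: N2 marks N1=alive -> (alive,v1)
Op 8: N3 marks N3=suspect -> (suspect,v1)
Op 9: gossip N3<->N1 -> N3.N0=(alive,v0) N3.N1=(alive,v0) N3.N2=(dead,v1) N3.N3=(suspect,v1) | N1.N0=(alive,v0) N1.N1=(alive,v0) N1.N2=(dead,v1) N1.N3=(alive,v1)

Answer: N0=suspect,1 N1=alive,0 N2=alive,0 N3=alive,1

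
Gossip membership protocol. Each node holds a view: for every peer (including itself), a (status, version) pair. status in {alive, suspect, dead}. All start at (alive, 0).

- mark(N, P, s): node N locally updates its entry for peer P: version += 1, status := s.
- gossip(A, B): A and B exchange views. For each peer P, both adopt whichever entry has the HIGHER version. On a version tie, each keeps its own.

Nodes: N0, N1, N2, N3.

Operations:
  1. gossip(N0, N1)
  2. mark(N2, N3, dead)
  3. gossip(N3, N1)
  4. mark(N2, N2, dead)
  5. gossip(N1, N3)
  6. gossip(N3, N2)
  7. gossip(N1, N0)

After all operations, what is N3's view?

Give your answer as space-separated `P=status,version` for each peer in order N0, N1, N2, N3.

Answer: N0=alive,0 N1=alive,0 N2=dead,1 N3=dead,1

Derivation:
Op 1: gossip N0<->N1 -> N0.N0=(alive,v0) N0.N1=(alive,v0) N0.N2=(alive,v0) N0.N3=(alive,v0) | N1.N0=(alive,v0) N1.N1=(alive,v0) N1.N2=(alive,v0) N1.N3=(alive,v0)
Op 2: N2 marks N3=dead -> (dead,v1)
Op 3: gossip N3<->N1 -> N3.N0=(alive,v0) N3.N1=(alive,v0) N3.N2=(alive,v0) N3.N3=(alive,v0) | N1.N0=(alive,v0) N1.N1=(alive,v0) N1.N2=(alive,v0) N1.N3=(alive,v0)
Op 4: N2 marks N2=dead -> (dead,v1)
Op 5: gossip N1<->N3 -> N1.N0=(alive,v0) N1.N1=(alive,v0) N1.N2=(alive,v0) N1.N3=(alive,v0) | N3.N0=(alive,v0) N3.N1=(alive,v0) N3.N2=(alive,v0) N3.N3=(alive,v0)
Op 6: gossip N3<->N2 -> N3.N0=(alive,v0) N3.N1=(alive,v0) N3.N2=(dead,v1) N3.N3=(dead,v1) | N2.N0=(alive,v0) N2.N1=(alive,v0) N2.N2=(dead,v1) N2.N3=(dead,v1)
Op 7: gossip N1<->N0 -> N1.N0=(alive,v0) N1.N1=(alive,v0) N1.N2=(alive,v0) N1.N3=(alive,v0) | N0.N0=(alive,v0) N0.N1=(alive,v0) N0.N2=(alive,v0) N0.N3=(alive,v0)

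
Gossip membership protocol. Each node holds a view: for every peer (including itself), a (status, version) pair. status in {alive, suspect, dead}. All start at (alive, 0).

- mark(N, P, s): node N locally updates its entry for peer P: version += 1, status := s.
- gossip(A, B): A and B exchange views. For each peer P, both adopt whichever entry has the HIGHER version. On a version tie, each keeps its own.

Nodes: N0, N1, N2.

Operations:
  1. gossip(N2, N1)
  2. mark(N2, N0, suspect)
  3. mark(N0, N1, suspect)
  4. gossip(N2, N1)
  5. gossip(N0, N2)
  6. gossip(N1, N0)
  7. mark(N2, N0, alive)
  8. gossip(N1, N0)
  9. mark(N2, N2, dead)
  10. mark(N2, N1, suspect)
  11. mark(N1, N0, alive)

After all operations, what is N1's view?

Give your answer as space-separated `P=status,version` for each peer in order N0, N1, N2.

Op 1: gossip N2<->N1 -> N2.N0=(alive,v0) N2.N1=(alive,v0) N2.N2=(alive,v0) | N1.N0=(alive,v0) N1.N1=(alive,v0) N1.N2=(alive,v0)
Op 2: N2 marks N0=suspect -> (suspect,v1)
Op 3: N0 marks N1=suspect -> (suspect,v1)
Op 4: gossip N2<->N1 -> N2.N0=(suspect,v1) N2.N1=(alive,v0) N2.N2=(alive,v0) | N1.N0=(suspect,v1) N1.N1=(alive,v0) N1.N2=(alive,v0)
Op 5: gossip N0<->N2 -> N0.N0=(suspect,v1) N0.N1=(suspect,v1) N0.N2=(alive,v0) | N2.N0=(suspect,v1) N2.N1=(suspect,v1) N2.N2=(alive,v0)
Op 6: gossip N1<->N0 -> N1.N0=(suspect,v1) N1.N1=(suspect,v1) N1.N2=(alive,v0) | N0.N0=(suspect,v1) N0.N1=(suspect,v1) N0.N2=(alive,v0)
Op 7: N2 marks N0=alive -> (alive,v2)
Op 8: gossip N1<->N0 -> N1.N0=(suspect,v1) N1.N1=(suspect,v1) N1.N2=(alive,v0) | N0.N0=(suspect,v1) N0.N1=(suspect,v1) N0.N2=(alive,v0)
Op 9: N2 marks N2=dead -> (dead,v1)
Op 10: N2 marks N1=suspect -> (suspect,v2)
Op 11: N1 marks N0=alive -> (alive,v2)

Answer: N0=alive,2 N1=suspect,1 N2=alive,0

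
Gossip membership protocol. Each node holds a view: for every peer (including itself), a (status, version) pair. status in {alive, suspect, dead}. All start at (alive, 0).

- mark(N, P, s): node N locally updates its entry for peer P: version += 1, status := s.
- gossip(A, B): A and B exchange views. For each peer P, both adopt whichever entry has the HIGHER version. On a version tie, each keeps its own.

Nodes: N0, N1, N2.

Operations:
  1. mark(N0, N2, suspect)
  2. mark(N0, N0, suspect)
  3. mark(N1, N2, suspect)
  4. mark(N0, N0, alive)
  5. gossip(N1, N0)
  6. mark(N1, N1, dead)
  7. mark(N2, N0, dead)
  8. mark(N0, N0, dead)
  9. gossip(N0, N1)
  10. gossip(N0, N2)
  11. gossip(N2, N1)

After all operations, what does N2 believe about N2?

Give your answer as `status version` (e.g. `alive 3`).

Answer: suspect 1

Derivation:
Op 1: N0 marks N2=suspect -> (suspect,v1)
Op 2: N0 marks N0=suspect -> (suspect,v1)
Op 3: N1 marks N2=suspect -> (suspect,v1)
Op 4: N0 marks N0=alive -> (alive,v2)
Op 5: gossip N1<->N0 -> N1.N0=(alive,v2) N1.N1=(alive,v0) N1.N2=(suspect,v1) | N0.N0=(alive,v2) N0.N1=(alive,v0) N0.N2=(suspect,v1)
Op 6: N1 marks N1=dead -> (dead,v1)
Op 7: N2 marks N0=dead -> (dead,v1)
Op 8: N0 marks N0=dead -> (dead,v3)
Op 9: gossip N0<->N1 -> N0.N0=(dead,v3) N0.N1=(dead,v1) N0.N2=(suspect,v1) | N1.N0=(dead,v3) N1.N1=(dead,v1) N1.N2=(suspect,v1)
Op 10: gossip N0<->N2 -> N0.N0=(dead,v3) N0.N1=(dead,v1) N0.N2=(suspect,v1) | N2.N0=(dead,v3) N2.N1=(dead,v1) N2.N2=(suspect,v1)
Op 11: gossip N2<->N1 -> N2.N0=(dead,v3) N2.N1=(dead,v1) N2.N2=(suspect,v1) | N1.N0=(dead,v3) N1.N1=(dead,v1) N1.N2=(suspect,v1)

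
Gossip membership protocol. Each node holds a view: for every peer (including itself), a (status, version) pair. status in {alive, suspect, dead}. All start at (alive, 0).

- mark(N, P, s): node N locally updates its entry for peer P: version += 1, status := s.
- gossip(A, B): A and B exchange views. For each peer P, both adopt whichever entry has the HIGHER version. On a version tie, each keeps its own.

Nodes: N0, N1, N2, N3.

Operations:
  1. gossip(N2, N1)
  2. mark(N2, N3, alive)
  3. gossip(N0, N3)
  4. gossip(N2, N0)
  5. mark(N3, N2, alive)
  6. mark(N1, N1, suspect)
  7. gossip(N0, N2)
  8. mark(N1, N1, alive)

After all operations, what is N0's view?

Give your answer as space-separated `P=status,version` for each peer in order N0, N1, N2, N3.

Answer: N0=alive,0 N1=alive,0 N2=alive,0 N3=alive,1

Derivation:
Op 1: gossip N2<->N1 -> N2.N0=(alive,v0) N2.N1=(alive,v0) N2.N2=(alive,v0) N2.N3=(alive,v0) | N1.N0=(alive,v0) N1.N1=(alive,v0) N1.N2=(alive,v0) N1.N3=(alive,v0)
Op 2: N2 marks N3=alive -> (alive,v1)
Op 3: gossip N0<->N3 -> N0.N0=(alive,v0) N0.N1=(alive,v0) N0.N2=(alive,v0) N0.N3=(alive,v0) | N3.N0=(alive,v0) N3.N1=(alive,v0) N3.N2=(alive,v0) N3.N3=(alive,v0)
Op 4: gossip N2<->N0 -> N2.N0=(alive,v0) N2.N1=(alive,v0) N2.N2=(alive,v0) N2.N3=(alive,v1) | N0.N0=(alive,v0) N0.N1=(alive,v0) N0.N2=(alive,v0) N0.N3=(alive,v1)
Op 5: N3 marks N2=alive -> (alive,v1)
Op 6: N1 marks N1=suspect -> (suspect,v1)
Op 7: gossip N0<->N2 -> N0.N0=(alive,v0) N0.N1=(alive,v0) N0.N2=(alive,v0) N0.N3=(alive,v1) | N2.N0=(alive,v0) N2.N1=(alive,v0) N2.N2=(alive,v0) N2.N3=(alive,v1)
Op 8: N1 marks N1=alive -> (alive,v2)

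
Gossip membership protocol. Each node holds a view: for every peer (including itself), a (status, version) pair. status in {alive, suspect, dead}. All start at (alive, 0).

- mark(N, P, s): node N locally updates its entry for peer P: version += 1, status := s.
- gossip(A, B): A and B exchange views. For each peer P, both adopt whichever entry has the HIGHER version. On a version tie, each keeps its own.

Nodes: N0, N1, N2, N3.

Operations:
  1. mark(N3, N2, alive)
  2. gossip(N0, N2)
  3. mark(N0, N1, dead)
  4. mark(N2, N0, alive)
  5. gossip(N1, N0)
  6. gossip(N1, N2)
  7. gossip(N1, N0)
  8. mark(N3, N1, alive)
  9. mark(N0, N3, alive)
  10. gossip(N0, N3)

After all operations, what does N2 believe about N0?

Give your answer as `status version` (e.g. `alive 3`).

Answer: alive 1

Derivation:
Op 1: N3 marks N2=alive -> (alive,v1)
Op 2: gossip N0<->N2 -> N0.N0=(alive,v0) N0.N1=(alive,v0) N0.N2=(alive,v0) N0.N3=(alive,v0) | N2.N0=(alive,v0) N2.N1=(alive,v0) N2.N2=(alive,v0) N2.N3=(alive,v0)
Op 3: N0 marks N1=dead -> (dead,v1)
Op 4: N2 marks N0=alive -> (alive,v1)
Op 5: gossip N1<->N0 -> N1.N0=(alive,v0) N1.N1=(dead,v1) N1.N2=(alive,v0) N1.N3=(alive,v0) | N0.N0=(alive,v0) N0.N1=(dead,v1) N0.N2=(alive,v0) N0.N3=(alive,v0)
Op 6: gossip N1<->N2 -> N1.N0=(alive,v1) N1.N1=(dead,v1) N1.N2=(alive,v0) N1.N3=(alive,v0) | N2.N0=(alive,v1) N2.N1=(dead,v1) N2.N2=(alive,v0) N2.N3=(alive,v0)
Op 7: gossip N1<->N0 -> N1.N0=(alive,v1) N1.N1=(dead,v1) N1.N2=(alive,v0) N1.N3=(alive,v0) | N0.N0=(alive,v1) N0.N1=(dead,v1) N0.N2=(alive,v0) N0.N3=(alive,v0)
Op 8: N3 marks N1=alive -> (alive,v1)
Op 9: N0 marks N3=alive -> (alive,v1)
Op 10: gossip N0<->N3 -> N0.N0=(alive,v1) N0.N1=(dead,v1) N0.N2=(alive,v1) N0.N3=(alive,v1) | N3.N0=(alive,v1) N3.N1=(alive,v1) N3.N2=(alive,v1) N3.N3=(alive,v1)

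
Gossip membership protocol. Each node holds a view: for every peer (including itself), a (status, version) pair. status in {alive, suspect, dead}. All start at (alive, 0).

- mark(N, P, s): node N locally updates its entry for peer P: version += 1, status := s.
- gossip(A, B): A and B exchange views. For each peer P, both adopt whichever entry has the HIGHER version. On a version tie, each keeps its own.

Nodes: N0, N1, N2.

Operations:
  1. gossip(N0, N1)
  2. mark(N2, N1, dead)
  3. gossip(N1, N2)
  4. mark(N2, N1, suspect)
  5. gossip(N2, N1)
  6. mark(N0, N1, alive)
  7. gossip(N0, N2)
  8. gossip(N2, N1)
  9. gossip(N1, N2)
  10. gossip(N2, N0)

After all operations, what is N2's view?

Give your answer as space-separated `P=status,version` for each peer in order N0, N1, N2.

Answer: N0=alive,0 N1=suspect,2 N2=alive,0

Derivation:
Op 1: gossip N0<->N1 -> N0.N0=(alive,v0) N0.N1=(alive,v0) N0.N2=(alive,v0) | N1.N0=(alive,v0) N1.N1=(alive,v0) N1.N2=(alive,v0)
Op 2: N2 marks N1=dead -> (dead,v1)
Op 3: gossip N1<->N2 -> N1.N0=(alive,v0) N1.N1=(dead,v1) N1.N2=(alive,v0) | N2.N0=(alive,v0) N2.N1=(dead,v1) N2.N2=(alive,v0)
Op 4: N2 marks N1=suspect -> (suspect,v2)
Op 5: gossip N2<->N1 -> N2.N0=(alive,v0) N2.N1=(suspect,v2) N2.N2=(alive,v0) | N1.N0=(alive,v0) N1.N1=(suspect,v2) N1.N2=(alive,v0)
Op 6: N0 marks N1=alive -> (alive,v1)
Op 7: gossip N0<->N2 -> N0.N0=(alive,v0) N0.N1=(suspect,v2) N0.N2=(alive,v0) | N2.N0=(alive,v0) N2.N1=(suspect,v2) N2.N2=(alive,v0)
Op 8: gossip N2<->N1 -> N2.N0=(alive,v0) N2.N1=(suspect,v2) N2.N2=(alive,v0) | N1.N0=(alive,v0) N1.N1=(suspect,v2) N1.N2=(alive,v0)
Op 9: gossip N1<->N2 -> N1.N0=(alive,v0) N1.N1=(suspect,v2) N1.N2=(alive,v0) | N2.N0=(alive,v0) N2.N1=(suspect,v2) N2.N2=(alive,v0)
Op 10: gossip N2<->N0 -> N2.N0=(alive,v0) N2.N1=(suspect,v2) N2.N2=(alive,v0) | N0.N0=(alive,v0) N0.N1=(suspect,v2) N0.N2=(alive,v0)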